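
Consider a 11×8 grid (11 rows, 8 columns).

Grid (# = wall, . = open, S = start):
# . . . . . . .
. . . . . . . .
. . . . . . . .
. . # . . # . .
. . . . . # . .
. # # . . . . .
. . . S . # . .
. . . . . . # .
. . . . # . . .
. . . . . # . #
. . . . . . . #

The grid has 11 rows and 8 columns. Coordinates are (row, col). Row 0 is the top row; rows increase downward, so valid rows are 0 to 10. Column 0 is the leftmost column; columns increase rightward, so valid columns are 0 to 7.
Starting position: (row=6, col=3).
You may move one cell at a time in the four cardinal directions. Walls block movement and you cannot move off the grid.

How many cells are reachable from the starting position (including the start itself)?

Answer: Reachable cells: 76

Derivation:
BFS flood-fill from (row=6, col=3):
  Distance 0: (row=6, col=3)
  Distance 1: (row=5, col=3), (row=6, col=2), (row=6, col=4), (row=7, col=3)
  Distance 2: (row=4, col=3), (row=5, col=4), (row=6, col=1), (row=7, col=2), (row=7, col=4), (row=8, col=3)
  Distance 3: (row=3, col=3), (row=4, col=2), (row=4, col=4), (row=5, col=5), (row=6, col=0), (row=7, col=1), (row=7, col=5), (row=8, col=2), (row=9, col=3)
  Distance 4: (row=2, col=3), (row=3, col=4), (row=4, col=1), (row=5, col=0), (row=5, col=6), (row=7, col=0), (row=8, col=1), (row=8, col=5), (row=9, col=2), (row=9, col=4), (row=10, col=3)
  Distance 5: (row=1, col=3), (row=2, col=2), (row=2, col=4), (row=3, col=1), (row=4, col=0), (row=4, col=6), (row=5, col=7), (row=6, col=6), (row=8, col=0), (row=8, col=6), (row=9, col=1), (row=10, col=2), (row=10, col=4)
  Distance 6: (row=0, col=3), (row=1, col=2), (row=1, col=4), (row=2, col=1), (row=2, col=5), (row=3, col=0), (row=3, col=6), (row=4, col=7), (row=6, col=7), (row=8, col=7), (row=9, col=0), (row=9, col=6), (row=10, col=1), (row=10, col=5)
  Distance 7: (row=0, col=2), (row=0, col=4), (row=1, col=1), (row=1, col=5), (row=2, col=0), (row=2, col=6), (row=3, col=7), (row=7, col=7), (row=10, col=0), (row=10, col=6)
  Distance 8: (row=0, col=1), (row=0, col=5), (row=1, col=0), (row=1, col=6), (row=2, col=7)
  Distance 9: (row=0, col=6), (row=1, col=7)
  Distance 10: (row=0, col=7)
Total reachable: 76 (grid has 76 open cells total)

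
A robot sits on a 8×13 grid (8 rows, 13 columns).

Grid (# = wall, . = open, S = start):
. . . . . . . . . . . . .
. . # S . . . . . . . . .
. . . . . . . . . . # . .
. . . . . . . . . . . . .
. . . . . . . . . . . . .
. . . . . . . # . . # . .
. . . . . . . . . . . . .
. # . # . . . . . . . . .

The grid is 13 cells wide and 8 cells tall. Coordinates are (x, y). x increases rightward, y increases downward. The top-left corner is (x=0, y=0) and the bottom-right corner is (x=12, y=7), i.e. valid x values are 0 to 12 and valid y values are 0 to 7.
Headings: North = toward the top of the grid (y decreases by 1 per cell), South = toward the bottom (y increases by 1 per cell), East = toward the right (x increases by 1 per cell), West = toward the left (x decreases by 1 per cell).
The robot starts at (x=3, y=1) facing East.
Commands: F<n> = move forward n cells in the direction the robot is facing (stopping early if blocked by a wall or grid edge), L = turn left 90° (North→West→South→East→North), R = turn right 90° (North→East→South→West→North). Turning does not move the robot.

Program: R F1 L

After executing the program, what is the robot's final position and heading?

Answer: Final position: (x=3, y=2), facing East

Derivation:
Start: (x=3, y=1), facing East
  R: turn right, now facing South
  F1: move forward 1, now at (x=3, y=2)
  L: turn left, now facing East
Final: (x=3, y=2), facing East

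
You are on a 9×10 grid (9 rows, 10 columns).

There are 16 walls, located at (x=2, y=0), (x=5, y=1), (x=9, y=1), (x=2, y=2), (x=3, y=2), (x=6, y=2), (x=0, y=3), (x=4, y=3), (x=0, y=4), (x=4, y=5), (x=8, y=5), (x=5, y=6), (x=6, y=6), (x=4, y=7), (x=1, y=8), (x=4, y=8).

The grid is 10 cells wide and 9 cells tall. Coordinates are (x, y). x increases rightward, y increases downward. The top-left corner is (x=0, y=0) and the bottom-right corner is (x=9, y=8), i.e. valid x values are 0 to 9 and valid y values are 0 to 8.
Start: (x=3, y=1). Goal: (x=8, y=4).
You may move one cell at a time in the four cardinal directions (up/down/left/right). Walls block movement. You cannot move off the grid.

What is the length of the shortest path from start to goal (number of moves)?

Answer: Shortest path length: 8

Derivation:
BFS from (x=3, y=1) until reaching (x=8, y=4):
  Distance 0: (x=3, y=1)
  Distance 1: (x=3, y=0), (x=2, y=1), (x=4, y=1)
  Distance 2: (x=4, y=0), (x=1, y=1), (x=4, y=2)
  Distance 3: (x=1, y=0), (x=5, y=0), (x=0, y=1), (x=1, y=2), (x=5, y=2)
  Distance 4: (x=0, y=0), (x=6, y=0), (x=0, y=2), (x=1, y=3), (x=5, y=3)
  Distance 5: (x=7, y=0), (x=6, y=1), (x=2, y=3), (x=6, y=3), (x=1, y=4), (x=5, y=4)
  Distance 6: (x=8, y=0), (x=7, y=1), (x=3, y=3), (x=7, y=3), (x=2, y=4), (x=4, y=4), (x=6, y=4), (x=1, y=5), (x=5, y=5)
  Distance 7: (x=9, y=0), (x=8, y=1), (x=7, y=2), (x=8, y=3), (x=3, y=4), (x=7, y=4), (x=0, y=5), (x=2, y=5), (x=6, y=5), (x=1, y=6)
  Distance 8: (x=8, y=2), (x=9, y=3), (x=8, y=4), (x=3, y=5), (x=7, y=5), (x=0, y=6), (x=2, y=6), (x=1, y=7)  <- goal reached here
One shortest path (8 moves): (x=3, y=1) -> (x=4, y=1) -> (x=4, y=2) -> (x=5, y=2) -> (x=5, y=3) -> (x=6, y=3) -> (x=7, y=3) -> (x=8, y=3) -> (x=8, y=4)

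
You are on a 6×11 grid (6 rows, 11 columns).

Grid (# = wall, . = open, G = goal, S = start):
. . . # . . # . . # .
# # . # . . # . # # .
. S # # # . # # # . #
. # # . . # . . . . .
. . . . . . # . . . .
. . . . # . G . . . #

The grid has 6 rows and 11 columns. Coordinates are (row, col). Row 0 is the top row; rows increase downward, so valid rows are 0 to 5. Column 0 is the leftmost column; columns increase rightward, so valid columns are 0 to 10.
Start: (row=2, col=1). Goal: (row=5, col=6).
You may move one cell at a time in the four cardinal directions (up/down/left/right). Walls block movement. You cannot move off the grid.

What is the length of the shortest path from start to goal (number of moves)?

BFS from (row=2, col=1) until reaching (row=5, col=6):
  Distance 0: (row=2, col=1)
  Distance 1: (row=2, col=0)
  Distance 2: (row=3, col=0)
  Distance 3: (row=4, col=0)
  Distance 4: (row=4, col=1), (row=5, col=0)
  Distance 5: (row=4, col=2), (row=5, col=1)
  Distance 6: (row=4, col=3), (row=5, col=2)
  Distance 7: (row=3, col=3), (row=4, col=4), (row=5, col=3)
  Distance 8: (row=3, col=4), (row=4, col=5)
  Distance 9: (row=5, col=5)
  Distance 10: (row=5, col=6)  <- goal reached here
One shortest path (10 moves): (row=2, col=1) -> (row=2, col=0) -> (row=3, col=0) -> (row=4, col=0) -> (row=4, col=1) -> (row=4, col=2) -> (row=4, col=3) -> (row=4, col=4) -> (row=4, col=5) -> (row=5, col=5) -> (row=5, col=6)

Answer: Shortest path length: 10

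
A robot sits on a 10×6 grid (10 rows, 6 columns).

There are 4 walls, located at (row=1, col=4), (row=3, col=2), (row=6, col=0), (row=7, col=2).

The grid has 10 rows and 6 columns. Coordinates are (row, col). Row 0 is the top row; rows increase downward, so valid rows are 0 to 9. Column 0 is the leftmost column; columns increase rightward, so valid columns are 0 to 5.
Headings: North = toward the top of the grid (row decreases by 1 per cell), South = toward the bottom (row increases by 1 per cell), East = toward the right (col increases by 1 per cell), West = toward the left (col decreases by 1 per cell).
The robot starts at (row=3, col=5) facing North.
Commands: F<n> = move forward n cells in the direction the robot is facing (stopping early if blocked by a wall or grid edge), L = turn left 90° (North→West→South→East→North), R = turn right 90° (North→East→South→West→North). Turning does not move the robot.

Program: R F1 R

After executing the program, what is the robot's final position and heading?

Start: (row=3, col=5), facing North
  R: turn right, now facing East
  F1: move forward 0/1 (blocked), now at (row=3, col=5)
  R: turn right, now facing South
Final: (row=3, col=5), facing South

Answer: Final position: (row=3, col=5), facing South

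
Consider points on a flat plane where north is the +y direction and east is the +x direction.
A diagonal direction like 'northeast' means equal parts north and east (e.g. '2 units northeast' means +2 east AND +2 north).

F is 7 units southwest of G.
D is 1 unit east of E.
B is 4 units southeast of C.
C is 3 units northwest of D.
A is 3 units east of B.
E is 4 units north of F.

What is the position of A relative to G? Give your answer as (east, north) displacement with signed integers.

Answer: A is at (east=-2, north=-4) relative to G.

Derivation:
Place G at the origin (east=0, north=0).
  F is 7 units southwest of G: delta (east=-7, north=-7); F at (east=-7, north=-7).
  E is 4 units north of F: delta (east=+0, north=+4); E at (east=-7, north=-3).
  D is 1 unit east of E: delta (east=+1, north=+0); D at (east=-6, north=-3).
  C is 3 units northwest of D: delta (east=-3, north=+3); C at (east=-9, north=0).
  B is 4 units southeast of C: delta (east=+4, north=-4); B at (east=-5, north=-4).
  A is 3 units east of B: delta (east=+3, north=+0); A at (east=-2, north=-4).
Therefore A relative to G: (east=-2, north=-4).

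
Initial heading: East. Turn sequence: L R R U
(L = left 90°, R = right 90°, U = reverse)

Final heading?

Start: East
  L (left (90° counter-clockwise)) -> North
  R (right (90° clockwise)) -> East
  R (right (90° clockwise)) -> South
  U (U-turn (180°)) -> North
Final: North

Answer: Final heading: North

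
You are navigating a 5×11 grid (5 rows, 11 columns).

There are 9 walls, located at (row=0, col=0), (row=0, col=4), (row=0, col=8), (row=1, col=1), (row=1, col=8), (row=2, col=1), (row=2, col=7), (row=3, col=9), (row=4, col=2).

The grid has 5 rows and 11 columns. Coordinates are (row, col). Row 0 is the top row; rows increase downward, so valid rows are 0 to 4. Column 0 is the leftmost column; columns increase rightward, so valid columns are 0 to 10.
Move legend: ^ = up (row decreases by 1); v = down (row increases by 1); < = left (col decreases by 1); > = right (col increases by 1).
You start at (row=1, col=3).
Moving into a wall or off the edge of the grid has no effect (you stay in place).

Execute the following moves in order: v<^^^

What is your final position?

Answer: Final position: (row=0, col=2)

Derivation:
Start: (row=1, col=3)
  v (down): (row=1, col=3) -> (row=2, col=3)
  < (left): (row=2, col=3) -> (row=2, col=2)
  ^ (up): (row=2, col=2) -> (row=1, col=2)
  ^ (up): (row=1, col=2) -> (row=0, col=2)
  ^ (up): blocked, stay at (row=0, col=2)
Final: (row=0, col=2)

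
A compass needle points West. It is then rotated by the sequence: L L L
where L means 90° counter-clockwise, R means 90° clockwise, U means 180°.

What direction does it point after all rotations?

Answer: Final heading: North

Derivation:
Start: West
  L (left (90° counter-clockwise)) -> South
  L (left (90° counter-clockwise)) -> East
  L (left (90° counter-clockwise)) -> North
Final: North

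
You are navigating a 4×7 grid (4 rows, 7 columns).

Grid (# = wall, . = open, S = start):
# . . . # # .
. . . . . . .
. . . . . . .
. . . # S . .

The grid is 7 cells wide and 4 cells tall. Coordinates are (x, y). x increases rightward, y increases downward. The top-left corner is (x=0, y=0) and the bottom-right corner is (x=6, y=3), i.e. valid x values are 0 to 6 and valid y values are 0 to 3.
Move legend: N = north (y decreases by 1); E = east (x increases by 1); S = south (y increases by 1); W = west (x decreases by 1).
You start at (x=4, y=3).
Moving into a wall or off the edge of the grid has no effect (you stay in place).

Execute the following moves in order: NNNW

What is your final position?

Answer: Final position: (x=3, y=1)

Derivation:
Start: (x=4, y=3)
  N (north): (x=4, y=3) -> (x=4, y=2)
  N (north): (x=4, y=2) -> (x=4, y=1)
  N (north): blocked, stay at (x=4, y=1)
  W (west): (x=4, y=1) -> (x=3, y=1)
Final: (x=3, y=1)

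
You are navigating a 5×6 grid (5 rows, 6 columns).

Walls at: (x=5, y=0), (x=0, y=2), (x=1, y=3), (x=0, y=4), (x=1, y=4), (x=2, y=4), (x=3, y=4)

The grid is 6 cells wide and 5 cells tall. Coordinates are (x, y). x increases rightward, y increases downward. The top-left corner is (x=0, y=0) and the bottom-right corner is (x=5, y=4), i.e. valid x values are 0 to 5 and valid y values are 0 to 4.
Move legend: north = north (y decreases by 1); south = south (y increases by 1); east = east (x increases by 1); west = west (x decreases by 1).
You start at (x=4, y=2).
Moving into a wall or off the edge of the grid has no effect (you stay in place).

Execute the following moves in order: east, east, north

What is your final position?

Answer: Final position: (x=5, y=1)

Derivation:
Start: (x=4, y=2)
  east (east): (x=4, y=2) -> (x=5, y=2)
  east (east): blocked, stay at (x=5, y=2)
  north (north): (x=5, y=2) -> (x=5, y=1)
Final: (x=5, y=1)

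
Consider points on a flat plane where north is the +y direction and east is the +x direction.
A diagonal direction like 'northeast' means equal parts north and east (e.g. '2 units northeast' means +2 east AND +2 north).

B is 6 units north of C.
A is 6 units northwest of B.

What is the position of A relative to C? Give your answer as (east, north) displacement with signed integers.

Place C at the origin (east=0, north=0).
  B is 6 units north of C: delta (east=+0, north=+6); B at (east=0, north=6).
  A is 6 units northwest of B: delta (east=-6, north=+6); A at (east=-6, north=12).
Therefore A relative to C: (east=-6, north=12).

Answer: A is at (east=-6, north=12) relative to C.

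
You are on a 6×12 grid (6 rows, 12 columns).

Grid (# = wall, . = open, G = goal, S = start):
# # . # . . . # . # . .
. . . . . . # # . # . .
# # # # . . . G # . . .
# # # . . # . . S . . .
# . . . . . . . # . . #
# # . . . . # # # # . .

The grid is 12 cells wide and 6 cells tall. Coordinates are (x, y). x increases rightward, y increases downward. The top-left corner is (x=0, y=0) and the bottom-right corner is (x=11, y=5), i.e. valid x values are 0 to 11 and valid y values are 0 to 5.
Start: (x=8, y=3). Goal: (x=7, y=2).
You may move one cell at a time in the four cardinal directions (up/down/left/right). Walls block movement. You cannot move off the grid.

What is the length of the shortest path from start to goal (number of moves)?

Answer: Shortest path length: 2

Derivation:
BFS from (x=8, y=3) until reaching (x=7, y=2):
  Distance 0: (x=8, y=3)
  Distance 1: (x=7, y=3), (x=9, y=3)
  Distance 2: (x=7, y=2), (x=9, y=2), (x=6, y=3), (x=10, y=3), (x=7, y=4), (x=9, y=4)  <- goal reached here
One shortest path (2 moves): (x=8, y=3) -> (x=7, y=3) -> (x=7, y=2)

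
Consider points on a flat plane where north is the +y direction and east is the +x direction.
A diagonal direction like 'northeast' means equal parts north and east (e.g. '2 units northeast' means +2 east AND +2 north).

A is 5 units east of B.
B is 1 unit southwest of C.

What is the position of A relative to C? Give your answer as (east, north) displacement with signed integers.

Place C at the origin (east=0, north=0).
  B is 1 unit southwest of C: delta (east=-1, north=-1); B at (east=-1, north=-1).
  A is 5 units east of B: delta (east=+5, north=+0); A at (east=4, north=-1).
Therefore A relative to C: (east=4, north=-1).

Answer: A is at (east=4, north=-1) relative to C.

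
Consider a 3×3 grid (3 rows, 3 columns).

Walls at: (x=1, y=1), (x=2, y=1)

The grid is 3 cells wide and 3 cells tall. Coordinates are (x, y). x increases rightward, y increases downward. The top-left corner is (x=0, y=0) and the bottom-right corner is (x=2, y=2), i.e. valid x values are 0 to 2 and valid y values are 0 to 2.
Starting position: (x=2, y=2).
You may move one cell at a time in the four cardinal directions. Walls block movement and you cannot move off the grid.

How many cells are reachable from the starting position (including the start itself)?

BFS flood-fill from (x=2, y=2):
  Distance 0: (x=2, y=2)
  Distance 1: (x=1, y=2)
  Distance 2: (x=0, y=2)
  Distance 3: (x=0, y=1)
  Distance 4: (x=0, y=0)
  Distance 5: (x=1, y=0)
  Distance 6: (x=2, y=0)
Total reachable: 7 (grid has 7 open cells total)

Answer: Reachable cells: 7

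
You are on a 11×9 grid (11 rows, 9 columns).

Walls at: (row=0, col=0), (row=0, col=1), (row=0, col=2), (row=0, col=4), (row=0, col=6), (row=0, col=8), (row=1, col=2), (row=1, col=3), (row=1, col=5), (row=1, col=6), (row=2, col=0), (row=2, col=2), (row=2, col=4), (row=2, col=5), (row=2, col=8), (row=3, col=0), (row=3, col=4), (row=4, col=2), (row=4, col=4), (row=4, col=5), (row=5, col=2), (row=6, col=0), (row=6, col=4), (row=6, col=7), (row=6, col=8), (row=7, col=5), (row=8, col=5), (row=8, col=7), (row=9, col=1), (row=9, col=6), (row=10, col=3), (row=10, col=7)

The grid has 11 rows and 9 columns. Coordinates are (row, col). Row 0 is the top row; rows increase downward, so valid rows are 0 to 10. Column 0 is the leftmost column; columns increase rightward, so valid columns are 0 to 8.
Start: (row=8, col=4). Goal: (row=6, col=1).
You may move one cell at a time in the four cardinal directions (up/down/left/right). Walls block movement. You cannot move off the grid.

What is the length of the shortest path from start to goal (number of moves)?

Answer: Shortest path length: 5

Derivation:
BFS from (row=8, col=4) until reaching (row=6, col=1):
  Distance 0: (row=8, col=4)
  Distance 1: (row=7, col=4), (row=8, col=3), (row=9, col=4)
  Distance 2: (row=7, col=3), (row=8, col=2), (row=9, col=3), (row=9, col=5), (row=10, col=4)
  Distance 3: (row=6, col=3), (row=7, col=2), (row=8, col=1), (row=9, col=2), (row=10, col=5)
  Distance 4: (row=5, col=3), (row=6, col=2), (row=7, col=1), (row=8, col=0), (row=10, col=2), (row=10, col=6)
  Distance 5: (row=4, col=3), (row=5, col=4), (row=6, col=1), (row=7, col=0), (row=9, col=0), (row=10, col=1)  <- goal reached here
One shortest path (5 moves): (row=8, col=4) -> (row=8, col=3) -> (row=8, col=2) -> (row=8, col=1) -> (row=7, col=1) -> (row=6, col=1)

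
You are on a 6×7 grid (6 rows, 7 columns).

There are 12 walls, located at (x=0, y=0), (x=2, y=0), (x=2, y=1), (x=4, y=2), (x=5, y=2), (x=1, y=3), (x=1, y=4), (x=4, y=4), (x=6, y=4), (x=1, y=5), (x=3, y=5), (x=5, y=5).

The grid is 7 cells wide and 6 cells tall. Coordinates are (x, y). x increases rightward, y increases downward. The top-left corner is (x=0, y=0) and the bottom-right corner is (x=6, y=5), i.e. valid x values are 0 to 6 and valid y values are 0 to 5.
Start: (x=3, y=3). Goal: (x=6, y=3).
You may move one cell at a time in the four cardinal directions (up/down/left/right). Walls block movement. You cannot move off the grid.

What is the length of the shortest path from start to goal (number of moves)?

BFS from (x=3, y=3) until reaching (x=6, y=3):
  Distance 0: (x=3, y=3)
  Distance 1: (x=3, y=2), (x=2, y=3), (x=4, y=3), (x=3, y=4)
  Distance 2: (x=3, y=1), (x=2, y=2), (x=5, y=3), (x=2, y=4)
  Distance 3: (x=3, y=0), (x=4, y=1), (x=1, y=2), (x=6, y=3), (x=5, y=4), (x=2, y=5)  <- goal reached here
One shortest path (3 moves): (x=3, y=3) -> (x=4, y=3) -> (x=5, y=3) -> (x=6, y=3)

Answer: Shortest path length: 3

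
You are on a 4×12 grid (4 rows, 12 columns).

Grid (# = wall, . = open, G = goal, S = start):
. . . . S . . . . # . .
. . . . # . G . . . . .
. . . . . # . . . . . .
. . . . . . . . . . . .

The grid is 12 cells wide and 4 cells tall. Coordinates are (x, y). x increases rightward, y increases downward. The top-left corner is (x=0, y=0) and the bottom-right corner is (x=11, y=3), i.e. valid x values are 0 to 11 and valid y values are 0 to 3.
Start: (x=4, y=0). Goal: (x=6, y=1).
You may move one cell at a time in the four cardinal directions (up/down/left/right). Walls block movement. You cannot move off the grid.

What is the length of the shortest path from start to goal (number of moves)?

Answer: Shortest path length: 3

Derivation:
BFS from (x=4, y=0) until reaching (x=6, y=1):
  Distance 0: (x=4, y=0)
  Distance 1: (x=3, y=0), (x=5, y=0)
  Distance 2: (x=2, y=0), (x=6, y=0), (x=3, y=1), (x=5, y=1)
  Distance 3: (x=1, y=0), (x=7, y=0), (x=2, y=1), (x=6, y=1), (x=3, y=2)  <- goal reached here
One shortest path (3 moves): (x=4, y=0) -> (x=5, y=0) -> (x=6, y=0) -> (x=6, y=1)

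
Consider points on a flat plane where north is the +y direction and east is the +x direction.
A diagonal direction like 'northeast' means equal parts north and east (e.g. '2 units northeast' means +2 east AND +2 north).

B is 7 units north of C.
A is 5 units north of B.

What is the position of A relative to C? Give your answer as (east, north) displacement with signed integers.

Answer: A is at (east=0, north=12) relative to C.

Derivation:
Place C at the origin (east=0, north=0).
  B is 7 units north of C: delta (east=+0, north=+7); B at (east=0, north=7).
  A is 5 units north of B: delta (east=+0, north=+5); A at (east=0, north=12).
Therefore A relative to C: (east=0, north=12).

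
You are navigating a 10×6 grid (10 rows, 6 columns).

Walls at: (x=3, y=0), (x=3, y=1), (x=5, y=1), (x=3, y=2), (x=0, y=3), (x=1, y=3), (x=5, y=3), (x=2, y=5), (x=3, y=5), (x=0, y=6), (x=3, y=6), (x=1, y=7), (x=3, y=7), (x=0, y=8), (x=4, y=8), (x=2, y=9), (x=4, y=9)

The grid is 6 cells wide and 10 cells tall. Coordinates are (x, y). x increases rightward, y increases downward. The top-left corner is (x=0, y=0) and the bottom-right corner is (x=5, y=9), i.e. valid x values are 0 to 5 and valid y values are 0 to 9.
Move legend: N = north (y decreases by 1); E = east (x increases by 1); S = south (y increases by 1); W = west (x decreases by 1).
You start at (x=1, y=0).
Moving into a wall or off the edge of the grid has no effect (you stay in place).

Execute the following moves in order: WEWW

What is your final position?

Start: (x=1, y=0)
  W (west): (x=1, y=0) -> (x=0, y=0)
  E (east): (x=0, y=0) -> (x=1, y=0)
  W (west): (x=1, y=0) -> (x=0, y=0)
  W (west): blocked, stay at (x=0, y=0)
Final: (x=0, y=0)

Answer: Final position: (x=0, y=0)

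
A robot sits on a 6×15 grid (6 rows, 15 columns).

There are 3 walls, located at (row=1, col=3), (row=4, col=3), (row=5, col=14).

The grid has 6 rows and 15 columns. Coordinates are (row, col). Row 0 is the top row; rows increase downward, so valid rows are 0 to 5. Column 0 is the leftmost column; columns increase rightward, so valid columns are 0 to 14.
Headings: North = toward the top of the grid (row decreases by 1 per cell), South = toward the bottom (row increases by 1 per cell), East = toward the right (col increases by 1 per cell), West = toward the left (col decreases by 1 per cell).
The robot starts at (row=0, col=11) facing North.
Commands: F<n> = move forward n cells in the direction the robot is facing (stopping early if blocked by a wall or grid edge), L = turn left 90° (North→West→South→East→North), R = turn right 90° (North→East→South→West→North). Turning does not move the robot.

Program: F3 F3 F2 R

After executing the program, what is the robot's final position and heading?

Start: (row=0, col=11), facing North
  F3: move forward 0/3 (blocked), now at (row=0, col=11)
  F3: move forward 0/3 (blocked), now at (row=0, col=11)
  F2: move forward 0/2 (blocked), now at (row=0, col=11)
  R: turn right, now facing East
Final: (row=0, col=11), facing East

Answer: Final position: (row=0, col=11), facing East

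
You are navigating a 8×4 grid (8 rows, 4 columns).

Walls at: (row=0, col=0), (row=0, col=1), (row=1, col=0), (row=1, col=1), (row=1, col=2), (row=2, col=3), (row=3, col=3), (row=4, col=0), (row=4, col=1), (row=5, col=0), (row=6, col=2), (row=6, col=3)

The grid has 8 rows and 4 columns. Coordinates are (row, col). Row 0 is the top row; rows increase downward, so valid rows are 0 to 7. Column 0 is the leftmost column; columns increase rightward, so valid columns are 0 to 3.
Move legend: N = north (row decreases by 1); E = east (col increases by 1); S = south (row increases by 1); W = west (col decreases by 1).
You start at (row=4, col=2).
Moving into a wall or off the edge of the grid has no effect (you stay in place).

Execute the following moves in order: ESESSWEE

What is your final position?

Answer: Final position: (row=5, col=3)

Derivation:
Start: (row=4, col=2)
  E (east): (row=4, col=2) -> (row=4, col=3)
  S (south): (row=4, col=3) -> (row=5, col=3)
  E (east): blocked, stay at (row=5, col=3)
  S (south): blocked, stay at (row=5, col=3)
  S (south): blocked, stay at (row=5, col=3)
  W (west): (row=5, col=3) -> (row=5, col=2)
  E (east): (row=5, col=2) -> (row=5, col=3)
  E (east): blocked, stay at (row=5, col=3)
Final: (row=5, col=3)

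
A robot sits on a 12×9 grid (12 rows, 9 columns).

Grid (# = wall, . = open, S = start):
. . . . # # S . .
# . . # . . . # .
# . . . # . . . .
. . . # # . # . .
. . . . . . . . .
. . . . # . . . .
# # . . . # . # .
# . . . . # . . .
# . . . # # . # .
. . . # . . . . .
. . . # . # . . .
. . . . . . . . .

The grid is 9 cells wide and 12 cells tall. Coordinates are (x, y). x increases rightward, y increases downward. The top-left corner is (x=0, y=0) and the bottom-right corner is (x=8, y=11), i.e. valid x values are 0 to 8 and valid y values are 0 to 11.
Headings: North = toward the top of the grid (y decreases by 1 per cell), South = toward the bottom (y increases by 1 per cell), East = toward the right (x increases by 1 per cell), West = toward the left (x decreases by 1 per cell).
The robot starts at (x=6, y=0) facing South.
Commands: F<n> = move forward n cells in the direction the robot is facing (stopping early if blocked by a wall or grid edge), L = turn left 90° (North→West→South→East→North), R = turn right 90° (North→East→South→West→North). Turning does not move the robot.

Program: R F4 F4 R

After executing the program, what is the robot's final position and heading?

Answer: Final position: (x=6, y=0), facing North

Derivation:
Start: (x=6, y=0), facing South
  R: turn right, now facing West
  F4: move forward 0/4 (blocked), now at (x=6, y=0)
  F4: move forward 0/4 (blocked), now at (x=6, y=0)
  R: turn right, now facing North
Final: (x=6, y=0), facing North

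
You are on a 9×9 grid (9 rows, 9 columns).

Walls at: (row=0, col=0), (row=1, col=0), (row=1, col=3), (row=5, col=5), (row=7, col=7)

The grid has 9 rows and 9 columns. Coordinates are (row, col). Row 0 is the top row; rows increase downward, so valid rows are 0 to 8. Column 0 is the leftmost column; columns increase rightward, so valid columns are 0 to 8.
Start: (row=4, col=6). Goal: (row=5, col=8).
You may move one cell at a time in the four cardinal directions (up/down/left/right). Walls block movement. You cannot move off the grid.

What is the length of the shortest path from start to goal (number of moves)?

Answer: Shortest path length: 3

Derivation:
BFS from (row=4, col=6) until reaching (row=5, col=8):
  Distance 0: (row=4, col=6)
  Distance 1: (row=3, col=6), (row=4, col=5), (row=4, col=7), (row=5, col=6)
  Distance 2: (row=2, col=6), (row=3, col=5), (row=3, col=7), (row=4, col=4), (row=4, col=8), (row=5, col=7), (row=6, col=6)
  Distance 3: (row=1, col=6), (row=2, col=5), (row=2, col=7), (row=3, col=4), (row=3, col=8), (row=4, col=3), (row=5, col=4), (row=5, col=8), (row=6, col=5), (row=6, col=7), (row=7, col=6)  <- goal reached here
One shortest path (3 moves): (row=4, col=6) -> (row=4, col=7) -> (row=4, col=8) -> (row=5, col=8)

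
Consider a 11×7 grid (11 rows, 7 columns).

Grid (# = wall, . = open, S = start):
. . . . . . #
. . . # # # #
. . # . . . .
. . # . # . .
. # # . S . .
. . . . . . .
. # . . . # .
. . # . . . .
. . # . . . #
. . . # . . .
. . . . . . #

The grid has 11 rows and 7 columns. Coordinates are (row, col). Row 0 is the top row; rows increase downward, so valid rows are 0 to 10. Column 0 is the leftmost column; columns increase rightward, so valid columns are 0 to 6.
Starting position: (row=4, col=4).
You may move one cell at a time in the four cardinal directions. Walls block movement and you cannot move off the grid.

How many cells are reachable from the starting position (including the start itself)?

BFS flood-fill from (row=4, col=4):
  Distance 0: (row=4, col=4)
  Distance 1: (row=4, col=3), (row=4, col=5), (row=5, col=4)
  Distance 2: (row=3, col=3), (row=3, col=5), (row=4, col=6), (row=5, col=3), (row=5, col=5), (row=6, col=4)
  Distance 3: (row=2, col=3), (row=2, col=5), (row=3, col=6), (row=5, col=2), (row=5, col=6), (row=6, col=3), (row=7, col=4)
  Distance 4: (row=2, col=4), (row=2, col=6), (row=5, col=1), (row=6, col=2), (row=6, col=6), (row=7, col=3), (row=7, col=5), (row=8, col=4)
  Distance 5: (row=5, col=0), (row=7, col=6), (row=8, col=3), (row=8, col=5), (row=9, col=4)
  Distance 6: (row=4, col=0), (row=6, col=0), (row=9, col=5), (row=10, col=4)
  Distance 7: (row=3, col=0), (row=7, col=0), (row=9, col=6), (row=10, col=3), (row=10, col=5)
  Distance 8: (row=2, col=0), (row=3, col=1), (row=7, col=1), (row=8, col=0), (row=10, col=2)
  Distance 9: (row=1, col=0), (row=2, col=1), (row=8, col=1), (row=9, col=0), (row=9, col=2), (row=10, col=1)
  Distance 10: (row=0, col=0), (row=1, col=1), (row=9, col=1), (row=10, col=0)
  Distance 11: (row=0, col=1), (row=1, col=2)
  Distance 12: (row=0, col=2)
  Distance 13: (row=0, col=3)
  Distance 14: (row=0, col=4)
  Distance 15: (row=0, col=5)
Total reachable: 60 (grid has 60 open cells total)

Answer: Reachable cells: 60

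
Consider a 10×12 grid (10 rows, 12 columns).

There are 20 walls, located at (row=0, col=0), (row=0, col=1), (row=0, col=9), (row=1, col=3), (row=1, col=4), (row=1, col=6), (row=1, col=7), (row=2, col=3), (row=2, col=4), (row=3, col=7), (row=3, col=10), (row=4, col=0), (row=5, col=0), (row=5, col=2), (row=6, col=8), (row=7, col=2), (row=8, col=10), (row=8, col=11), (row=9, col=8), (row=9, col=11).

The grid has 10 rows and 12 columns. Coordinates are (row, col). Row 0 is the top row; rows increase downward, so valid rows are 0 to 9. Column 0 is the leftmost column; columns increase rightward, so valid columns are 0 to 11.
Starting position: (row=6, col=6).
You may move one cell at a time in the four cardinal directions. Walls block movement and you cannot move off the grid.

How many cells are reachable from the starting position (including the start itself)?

Answer: Reachable cells: 100

Derivation:
BFS flood-fill from (row=6, col=6):
  Distance 0: (row=6, col=6)
  Distance 1: (row=5, col=6), (row=6, col=5), (row=6, col=7), (row=7, col=6)
  Distance 2: (row=4, col=6), (row=5, col=5), (row=5, col=7), (row=6, col=4), (row=7, col=5), (row=7, col=7), (row=8, col=6)
  Distance 3: (row=3, col=6), (row=4, col=5), (row=4, col=7), (row=5, col=4), (row=5, col=8), (row=6, col=3), (row=7, col=4), (row=7, col=8), (row=8, col=5), (row=8, col=7), (row=9, col=6)
  Distance 4: (row=2, col=6), (row=3, col=5), (row=4, col=4), (row=4, col=8), (row=5, col=3), (row=5, col=9), (row=6, col=2), (row=7, col=3), (row=7, col=9), (row=8, col=4), (row=8, col=8), (row=9, col=5), (row=9, col=7)
  Distance 5: (row=2, col=5), (row=2, col=7), (row=3, col=4), (row=3, col=8), (row=4, col=3), (row=4, col=9), (row=5, col=10), (row=6, col=1), (row=6, col=9), (row=7, col=10), (row=8, col=3), (row=8, col=9), (row=9, col=4)
  Distance 6: (row=1, col=5), (row=2, col=8), (row=3, col=3), (row=3, col=9), (row=4, col=2), (row=4, col=10), (row=5, col=1), (row=5, col=11), (row=6, col=0), (row=6, col=10), (row=7, col=1), (row=7, col=11), (row=8, col=2), (row=9, col=3), (row=9, col=9)
  Distance 7: (row=0, col=5), (row=1, col=8), (row=2, col=9), (row=3, col=2), (row=4, col=1), (row=4, col=11), (row=6, col=11), (row=7, col=0), (row=8, col=1), (row=9, col=2), (row=9, col=10)
  Distance 8: (row=0, col=4), (row=0, col=6), (row=0, col=8), (row=1, col=9), (row=2, col=2), (row=2, col=10), (row=3, col=1), (row=3, col=11), (row=8, col=0), (row=9, col=1)
  Distance 9: (row=0, col=3), (row=0, col=7), (row=1, col=2), (row=1, col=10), (row=2, col=1), (row=2, col=11), (row=3, col=0), (row=9, col=0)
  Distance 10: (row=0, col=2), (row=0, col=10), (row=1, col=1), (row=1, col=11), (row=2, col=0)
  Distance 11: (row=0, col=11), (row=1, col=0)
Total reachable: 100 (grid has 100 open cells total)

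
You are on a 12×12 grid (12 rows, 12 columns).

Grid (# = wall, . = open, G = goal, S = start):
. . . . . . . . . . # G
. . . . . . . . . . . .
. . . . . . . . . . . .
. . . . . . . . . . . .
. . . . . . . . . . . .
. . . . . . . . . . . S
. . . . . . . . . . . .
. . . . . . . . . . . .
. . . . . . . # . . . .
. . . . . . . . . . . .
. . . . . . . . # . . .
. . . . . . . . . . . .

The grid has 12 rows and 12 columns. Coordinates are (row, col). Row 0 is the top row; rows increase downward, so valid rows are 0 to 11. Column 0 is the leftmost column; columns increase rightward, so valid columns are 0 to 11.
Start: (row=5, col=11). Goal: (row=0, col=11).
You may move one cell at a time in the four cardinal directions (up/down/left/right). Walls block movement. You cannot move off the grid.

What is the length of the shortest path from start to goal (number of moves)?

Answer: Shortest path length: 5

Derivation:
BFS from (row=5, col=11) until reaching (row=0, col=11):
  Distance 0: (row=5, col=11)
  Distance 1: (row=4, col=11), (row=5, col=10), (row=6, col=11)
  Distance 2: (row=3, col=11), (row=4, col=10), (row=5, col=9), (row=6, col=10), (row=7, col=11)
  Distance 3: (row=2, col=11), (row=3, col=10), (row=4, col=9), (row=5, col=8), (row=6, col=9), (row=7, col=10), (row=8, col=11)
  Distance 4: (row=1, col=11), (row=2, col=10), (row=3, col=9), (row=4, col=8), (row=5, col=7), (row=6, col=8), (row=7, col=9), (row=8, col=10), (row=9, col=11)
  Distance 5: (row=0, col=11), (row=1, col=10), (row=2, col=9), (row=3, col=8), (row=4, col=7), (row=5, col=6), (row=6, col=7), (row=7, col=8), (row=8, col=9), (row=9, col=10), (row=10, col=11)  <- goal reached here
One shortest path (5 moves): (row=5, col=11) -> (row=4, col=11) -> (row=3, col=11) -> (row=2, col=11) -> (row=1, col=11) -> (row=0, col=11)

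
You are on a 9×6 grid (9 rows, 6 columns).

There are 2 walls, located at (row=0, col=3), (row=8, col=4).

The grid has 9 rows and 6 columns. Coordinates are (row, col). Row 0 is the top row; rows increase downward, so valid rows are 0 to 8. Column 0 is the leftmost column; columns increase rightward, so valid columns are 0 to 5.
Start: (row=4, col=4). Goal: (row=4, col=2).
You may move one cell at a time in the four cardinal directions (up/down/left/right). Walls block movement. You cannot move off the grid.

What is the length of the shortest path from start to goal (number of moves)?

BFS from (row=4, col=4) until reaching (row=4, col=2):
  Distance 0: (row=4, col=4)
  Distance 1: (row=3, col=4), (row=4, col=3), (row=4, col=5), (row=5, col=4)
  Distance 2: (row=2, col=4), (row=3, col=3), (row=3, col=5), (row=4, col=2), (row=5, col=3), (row=5, col=5), (row=6, col=4)  <- goal reached here
One shortest path (2 moves): (row=4, col=4) -> (row=4, col=3) -> (row=4, col=2)

Answer: Shortest path length: 2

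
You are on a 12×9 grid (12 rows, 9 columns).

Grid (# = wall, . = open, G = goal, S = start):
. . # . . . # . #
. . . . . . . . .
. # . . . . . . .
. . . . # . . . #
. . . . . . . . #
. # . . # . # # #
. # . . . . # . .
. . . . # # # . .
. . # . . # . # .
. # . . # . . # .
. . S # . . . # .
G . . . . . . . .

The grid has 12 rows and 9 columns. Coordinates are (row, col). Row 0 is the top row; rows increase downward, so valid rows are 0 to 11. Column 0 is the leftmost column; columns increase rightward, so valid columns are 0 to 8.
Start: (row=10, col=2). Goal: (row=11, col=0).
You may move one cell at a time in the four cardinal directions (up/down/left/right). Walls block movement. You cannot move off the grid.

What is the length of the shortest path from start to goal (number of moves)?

BFS from (row=10, col=2) until reaching (row=11, col=0):
  Distance 0: (row=10, col=2)
  Distance 1: (row=9, col=2), (row=10, col=1), (row=11, col=2)
  Distance 2: (row=9, col=3), (row=10, col=0), (row=11, col=1), (row=11, col=3)
  Distance 3: (row=8, col=3), (row=9, col=0), (row=11, col=0), (row=11, col=4)  <- goal reached here
One shortest path (3 moves): (row=10, col=2) -> (row=10, col=1) -> (row=10, col=0) -> (row=11, col=0)

Answer: Shortest path length: 3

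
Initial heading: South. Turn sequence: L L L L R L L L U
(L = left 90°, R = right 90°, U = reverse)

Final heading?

Answer: Final heading: South

Derivation:
Start: South
  L (left (90° counter-clockwise)) -> East
  L (left (90° counter-clockwise)) -> North
  L (left (90° counter-clockwise)) -> West
  L (left (90° counter-clockwise)) -> South
  R (right (90° clockwise)) -> West
  L (left (90° counter-clockwise)) -> South
  L (left (90° counter-clockwise)) -> East
  L (left (90° counter-clockwise)) -> North
  U (U-turn (180°)) -> South
Final: South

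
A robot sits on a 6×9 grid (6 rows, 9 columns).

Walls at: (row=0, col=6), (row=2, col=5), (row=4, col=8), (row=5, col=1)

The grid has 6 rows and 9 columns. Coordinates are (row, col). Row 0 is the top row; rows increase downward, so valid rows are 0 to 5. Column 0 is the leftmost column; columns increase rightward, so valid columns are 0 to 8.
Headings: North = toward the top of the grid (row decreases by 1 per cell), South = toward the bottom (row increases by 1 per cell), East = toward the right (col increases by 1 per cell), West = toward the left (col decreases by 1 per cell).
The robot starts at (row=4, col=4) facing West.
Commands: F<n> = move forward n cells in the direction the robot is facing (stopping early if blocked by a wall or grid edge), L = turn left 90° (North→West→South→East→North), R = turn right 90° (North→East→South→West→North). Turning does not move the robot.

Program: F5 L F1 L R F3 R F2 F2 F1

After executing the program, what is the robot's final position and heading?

Start: (row=4, col=4), facing West
  F5: move forward 4/5 (blocked), now at (row=4, col=0)
  L: turn left, now facing South
  F1: move forward 1, now at (row=5, col=0)
  L: turn left, now facing East
  R: turn right, now facing South
  F3: move forward 0/3 (blocked), now at (row=5, col=0)
  R: turn right, now facing West
  F2: move forward 0/2 (blocked), now at (row=5, col=0)
  F2: move forward 0/2 (blocked), now at (row=5, col=0)
  F1: move forward 0/1 (blocked), now at (row=5, col=0)
Final: (row=5, col=0), facing West

Answer: Final position: (row=5, col=0), facing West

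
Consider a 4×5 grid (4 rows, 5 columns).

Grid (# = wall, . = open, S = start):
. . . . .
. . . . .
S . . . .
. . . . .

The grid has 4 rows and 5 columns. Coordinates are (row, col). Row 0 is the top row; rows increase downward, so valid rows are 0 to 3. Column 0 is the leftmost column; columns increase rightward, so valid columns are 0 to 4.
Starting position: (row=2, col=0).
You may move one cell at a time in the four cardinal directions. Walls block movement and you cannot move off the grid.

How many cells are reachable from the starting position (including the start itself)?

Answer: Reachable cells: 20

Derivation:
BFS flood-fill from (row=2, col=0):
  Distance 0: (row=2, col=0)
  Distance 1: (row=1, col=0), (row=2, col=1), (row=3, col=0)
  Distance 2: (row=0, col=0), (row=1, col=1), (row=2, col=2), (row=3, col=1)
  Distance 3: (row=0, col=1), (row=1, col=2), (row=2, col=3), (row=3, col=2)
  Distance 4: (row=0, col=2), (row=1, col=3), (row=2, col=4), (row=3, col=3)
  Distance 5: (row=0, col=3), (row=1, col=4), (row=3, col=4)
  Distance 6: (row=0, col=4)
Total reachable: 20 (grid has 20 open cells total)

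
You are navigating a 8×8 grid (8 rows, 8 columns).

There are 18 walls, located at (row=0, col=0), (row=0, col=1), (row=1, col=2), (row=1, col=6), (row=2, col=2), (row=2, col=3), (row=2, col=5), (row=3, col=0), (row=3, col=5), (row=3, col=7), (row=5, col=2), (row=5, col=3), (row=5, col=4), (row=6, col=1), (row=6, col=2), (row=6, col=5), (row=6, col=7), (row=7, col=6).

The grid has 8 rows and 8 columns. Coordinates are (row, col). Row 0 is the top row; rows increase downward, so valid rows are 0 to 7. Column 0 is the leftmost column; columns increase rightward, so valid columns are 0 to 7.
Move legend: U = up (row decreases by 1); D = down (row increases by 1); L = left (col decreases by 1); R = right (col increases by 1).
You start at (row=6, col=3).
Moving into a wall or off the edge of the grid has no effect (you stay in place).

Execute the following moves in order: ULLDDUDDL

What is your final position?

Answer: Final position: (row=7, col=2)

Derivation:
Start: (row=6, col=3)
  U (up): blocked, stay at (row=6, col=3)
  L (left): blocked, stay at (row=6, col=3)
  L (left): blocked, stay at (row=6, col=3)
  D (down): (row=6, col=3) -> (row=7, col=3)
  D (down): blocked, stay at (row=7, col=3)
  U (up): (row=7, col=3) -> (row=6, col=3)
  D (down): (row=6, col=3) -> (row=7, col=3)
  D (down): blocked, stay at (row=7, col=3)
  L (left): (row=7, col=3) -> (row=7, col=2)
Final: (row=7, col=2)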